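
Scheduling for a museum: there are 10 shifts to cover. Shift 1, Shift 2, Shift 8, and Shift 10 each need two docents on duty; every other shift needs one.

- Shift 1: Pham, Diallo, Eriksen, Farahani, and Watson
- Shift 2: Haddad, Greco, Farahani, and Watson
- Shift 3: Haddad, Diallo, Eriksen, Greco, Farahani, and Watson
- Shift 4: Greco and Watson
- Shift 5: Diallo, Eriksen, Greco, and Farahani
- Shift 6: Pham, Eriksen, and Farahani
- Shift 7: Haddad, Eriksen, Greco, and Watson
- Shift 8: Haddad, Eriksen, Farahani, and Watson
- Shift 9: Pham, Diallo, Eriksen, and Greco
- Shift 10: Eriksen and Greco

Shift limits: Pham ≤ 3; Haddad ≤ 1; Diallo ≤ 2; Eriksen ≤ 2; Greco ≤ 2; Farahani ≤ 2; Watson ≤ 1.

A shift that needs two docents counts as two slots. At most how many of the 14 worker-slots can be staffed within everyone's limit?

13

Total capacity across all docents is 3+1+2+2+2+2+1 = 13, and 14 slots are needed, so at most 13 can be filled.
An assignment achieving 13: Shift 1→Pham+Diallo, Shift 2→Haddad+Farahani, Shift 4→Greco, Shift 5→Diallo, Shift 6→Pham, Shift 7→Eriksen, Shift 8→Farahani+Watson, Shift 9→Pham, Shift 10→Eriksen+Greco.
Loads: Pham 3/3, Haddad 1/1, Diallo 2/2, Eriksen 2/2, Greco 2/2, Farahani 2/2, Watson 1/1.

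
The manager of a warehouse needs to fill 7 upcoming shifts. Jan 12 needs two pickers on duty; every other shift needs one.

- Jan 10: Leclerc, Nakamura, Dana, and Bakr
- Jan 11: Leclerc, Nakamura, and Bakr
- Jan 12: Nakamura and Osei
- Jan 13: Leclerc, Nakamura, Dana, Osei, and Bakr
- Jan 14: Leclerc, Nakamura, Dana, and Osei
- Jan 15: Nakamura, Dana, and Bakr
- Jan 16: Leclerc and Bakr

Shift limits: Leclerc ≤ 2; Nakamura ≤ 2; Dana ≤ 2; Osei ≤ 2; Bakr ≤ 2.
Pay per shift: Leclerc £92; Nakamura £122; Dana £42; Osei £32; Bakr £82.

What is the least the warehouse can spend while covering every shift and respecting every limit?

£526

Jan 12 can only be covered by Nakamura and Osei, so that assignment is forced.
Picking the cheapest available picker for each shift independently would cost £466, but that ignores the shift limits.
An optimal schedule: Jan 10→Dana, Jan 11→Bakr, Jan 12→Osei+Nakamura, Jan 13→Leclerc, Jan 14→Osei, Jan 15→Dana, Jan 16→Bakr.
Total: 42 + 82 + 32 + 122 + 92 + 32 + 42 + 82 = £526.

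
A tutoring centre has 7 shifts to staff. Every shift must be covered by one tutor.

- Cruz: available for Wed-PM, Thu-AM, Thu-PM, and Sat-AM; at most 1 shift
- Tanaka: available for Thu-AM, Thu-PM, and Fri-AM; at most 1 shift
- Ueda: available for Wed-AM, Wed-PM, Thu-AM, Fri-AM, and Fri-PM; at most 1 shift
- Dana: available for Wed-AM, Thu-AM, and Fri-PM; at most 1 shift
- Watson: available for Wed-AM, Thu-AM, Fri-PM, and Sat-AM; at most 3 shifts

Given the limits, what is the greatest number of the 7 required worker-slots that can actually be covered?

Total capacity across all tutors is 1+1+1+1+3 = 7, and 7 slots are needed, so at most 7 can be filled.
An assignment achieving 7: Wed-AM→Dana, Wed-PM→Cruz, Thu-AM→Watson, Thu-PM→Tanaka, Fri-AM→Ueda, Fri-PM→Watson, Sat-AM→Watson.
Loads: Cruz 1/1, Tanaka 1/1, Ueda 1/1, Dana 1/1, Watson 3/3.

7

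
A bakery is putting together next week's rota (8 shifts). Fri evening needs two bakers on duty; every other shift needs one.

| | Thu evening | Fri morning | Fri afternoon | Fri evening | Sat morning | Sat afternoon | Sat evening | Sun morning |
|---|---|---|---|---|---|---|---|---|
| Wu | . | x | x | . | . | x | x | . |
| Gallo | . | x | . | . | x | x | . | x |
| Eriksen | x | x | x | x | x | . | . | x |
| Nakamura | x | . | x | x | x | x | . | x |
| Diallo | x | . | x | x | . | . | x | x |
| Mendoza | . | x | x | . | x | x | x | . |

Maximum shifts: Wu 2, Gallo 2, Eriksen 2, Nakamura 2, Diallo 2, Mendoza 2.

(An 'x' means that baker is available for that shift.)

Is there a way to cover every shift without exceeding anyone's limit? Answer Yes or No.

One valid schedule: Thu evening→Eriksen, Fri morning→Wu, Fri afternoon→Diallo, Fri evening→Eriksen+Nakamura, Sat morning→Gallo, Sat afternoon→Gallo, Sat evening→Wu, Sun morning→Nakamura.
Loads: Wu 2/2, Gallo 2/2, Eriksen 2/2, Nakamura 2/2, Diallo 1/2, Mendoza 0/2 — all within limits.

Yes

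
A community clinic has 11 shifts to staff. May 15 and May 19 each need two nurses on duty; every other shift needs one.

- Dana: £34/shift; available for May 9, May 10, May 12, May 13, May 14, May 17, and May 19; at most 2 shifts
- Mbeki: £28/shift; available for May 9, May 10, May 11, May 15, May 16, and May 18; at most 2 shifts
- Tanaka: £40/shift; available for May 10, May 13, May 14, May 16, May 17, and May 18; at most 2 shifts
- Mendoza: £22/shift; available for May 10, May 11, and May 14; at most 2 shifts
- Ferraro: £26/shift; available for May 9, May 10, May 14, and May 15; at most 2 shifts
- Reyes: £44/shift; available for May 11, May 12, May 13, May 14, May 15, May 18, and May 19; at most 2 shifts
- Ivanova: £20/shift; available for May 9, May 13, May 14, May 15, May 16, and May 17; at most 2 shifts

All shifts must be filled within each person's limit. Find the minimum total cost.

May 19 can only be covered by Dana and Reyes, so that assignment is forced.
Picking the cheapest available nurse for each shift independently would cost £330, but that ignores the shift limits.
An optimal schedule: May 9→Ferraro, May 10→Mendoza, May 11→Mendoza, May 12→Dana, May 13→Tanaka, May 14→Tanaka, May 15→Ferraro+Mbeki, May 16→Ivanova, May 17→Ivanova, May 18→Mbeki, May 19→Dana+Reyes.
Total: 26 + 22 + 22 + 34 + 40 + 40 + 26 + 28 + 20 + 20 + 28 + 34 + 44 = £384.

£384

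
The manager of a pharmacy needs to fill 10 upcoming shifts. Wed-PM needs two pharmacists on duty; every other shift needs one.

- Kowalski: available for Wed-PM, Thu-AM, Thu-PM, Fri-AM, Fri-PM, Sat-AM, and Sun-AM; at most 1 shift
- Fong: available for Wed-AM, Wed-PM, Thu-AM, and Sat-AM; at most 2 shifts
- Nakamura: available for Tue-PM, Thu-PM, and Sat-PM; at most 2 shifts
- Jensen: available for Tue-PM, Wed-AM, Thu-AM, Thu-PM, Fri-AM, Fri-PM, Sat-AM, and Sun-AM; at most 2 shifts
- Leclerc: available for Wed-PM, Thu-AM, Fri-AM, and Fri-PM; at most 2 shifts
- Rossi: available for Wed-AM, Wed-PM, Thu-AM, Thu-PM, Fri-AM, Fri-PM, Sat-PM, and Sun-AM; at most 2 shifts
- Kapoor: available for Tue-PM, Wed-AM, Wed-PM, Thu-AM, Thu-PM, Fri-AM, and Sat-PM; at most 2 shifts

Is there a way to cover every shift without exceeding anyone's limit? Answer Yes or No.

One valid schedule: Tue-PM→Nakamura, Wed-AM→Fong, Wed-PM→Leclerc+Rossi, Thu-AM→Fong, Thu-PM→Rossi, Fri-AM→Leclerc, Fri-PM→Jensen, Sat-AM→Kowalski, Sat-PM→Nakamura, Sun-AM→Jensen.
Loads: Kowalski 1/1, Fong 2/2, Nakamura 2/2, Jensen 2/2, Leclerc 2/2, Rossi 2/2, Kapoor 0/2 — all within limits.

Yes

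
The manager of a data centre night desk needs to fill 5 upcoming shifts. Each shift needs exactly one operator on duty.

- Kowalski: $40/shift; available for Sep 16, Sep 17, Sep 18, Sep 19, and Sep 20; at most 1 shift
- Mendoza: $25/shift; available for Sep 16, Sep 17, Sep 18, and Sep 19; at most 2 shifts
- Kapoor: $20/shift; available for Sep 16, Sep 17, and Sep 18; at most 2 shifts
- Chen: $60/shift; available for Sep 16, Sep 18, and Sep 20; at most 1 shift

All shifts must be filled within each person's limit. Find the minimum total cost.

$130

Picking the cheapest available operator for each shift independently would cost $125, but that ignores the shift limits.
An optimal schedule: Sep 16→Kapoor, Sep 17→Kapoor, Sep 18→Mendoza, Sep 19→Mendoza, Sep 20→Kowalski.
Total: 20 + 20 + 25 + 25 + 40 = $130.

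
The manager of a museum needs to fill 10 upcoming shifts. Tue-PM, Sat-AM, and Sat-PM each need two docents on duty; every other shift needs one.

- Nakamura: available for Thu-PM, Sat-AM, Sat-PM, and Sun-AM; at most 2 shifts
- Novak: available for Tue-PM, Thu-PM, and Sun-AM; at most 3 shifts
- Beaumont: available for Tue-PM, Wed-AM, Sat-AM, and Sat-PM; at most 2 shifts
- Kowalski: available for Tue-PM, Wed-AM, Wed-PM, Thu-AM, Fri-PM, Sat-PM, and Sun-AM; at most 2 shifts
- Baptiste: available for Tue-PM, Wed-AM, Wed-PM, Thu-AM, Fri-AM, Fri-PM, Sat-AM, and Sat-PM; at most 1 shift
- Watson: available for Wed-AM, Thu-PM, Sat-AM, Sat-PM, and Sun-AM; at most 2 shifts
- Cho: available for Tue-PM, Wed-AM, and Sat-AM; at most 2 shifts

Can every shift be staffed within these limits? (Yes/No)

Total capacity is 14 and 13 slots are needed, so capacity alone doesn't rule it out.
Shifts {Wed-PM, Thu-AM, Fri-AM, Fri-PM} need 4 worker-slots in total, but the docents available for any of those shifts (Kowalski and Baptiste) can supply at most 3 among them. So no valid schedule exists.

No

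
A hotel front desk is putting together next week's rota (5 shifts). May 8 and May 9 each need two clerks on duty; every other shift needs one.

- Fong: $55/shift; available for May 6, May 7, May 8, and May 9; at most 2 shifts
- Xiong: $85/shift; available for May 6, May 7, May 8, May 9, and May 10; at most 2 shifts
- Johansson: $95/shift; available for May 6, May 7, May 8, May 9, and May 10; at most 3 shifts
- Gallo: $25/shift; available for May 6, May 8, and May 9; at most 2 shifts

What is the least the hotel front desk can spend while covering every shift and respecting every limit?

Picking the cheapest available clerk for each shift independently would cost $325, but that ignores the shift limits.
An optimal schedule: May 6→Gallo, May 7→Fong, May 8→Gallo+Fong, May 9→Xiong+Johansson, May 10→Xiong.
Total: 25 + 55 + 25 + 55 + 85 + 95 + 85 = $425.

$425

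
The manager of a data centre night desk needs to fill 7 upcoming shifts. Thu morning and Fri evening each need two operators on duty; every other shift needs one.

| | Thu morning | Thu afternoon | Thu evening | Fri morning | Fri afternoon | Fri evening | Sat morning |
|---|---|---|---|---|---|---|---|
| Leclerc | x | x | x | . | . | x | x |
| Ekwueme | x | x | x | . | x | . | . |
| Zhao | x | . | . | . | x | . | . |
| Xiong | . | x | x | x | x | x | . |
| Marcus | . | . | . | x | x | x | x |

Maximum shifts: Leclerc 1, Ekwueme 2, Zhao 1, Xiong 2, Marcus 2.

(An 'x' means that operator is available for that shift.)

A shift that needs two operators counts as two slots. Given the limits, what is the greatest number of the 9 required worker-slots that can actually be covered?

8

Total capacity across all operators is 1+2+1+2+2 = 8, and 9 slots are needed, so at most 8 can be filled.
An assignment achieving 8: Thu morning→Ekwueme+Zhao, Thu afternoon→Ekwueme, Thu evening→Xiong, Fri morning→Xiong, Fri afternoon→Marcus, Fri evening→Marcus, Sat morning→Leclerc.
Loads: Leclerc 1/1, Ekwueme 2/2, Zhao 1/1, Xiong 2/2, Marcus 2/2.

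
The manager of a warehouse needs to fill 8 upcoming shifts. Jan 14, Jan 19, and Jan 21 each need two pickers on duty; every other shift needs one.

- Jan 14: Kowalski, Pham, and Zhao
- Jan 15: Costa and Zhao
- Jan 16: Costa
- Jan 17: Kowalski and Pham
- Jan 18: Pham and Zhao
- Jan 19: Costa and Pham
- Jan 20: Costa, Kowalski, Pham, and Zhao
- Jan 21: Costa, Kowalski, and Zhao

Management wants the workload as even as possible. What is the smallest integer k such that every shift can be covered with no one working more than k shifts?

With 4 pickers and 11 worker-slots to fill, someone must work at least ⌈11/4⌉ = 3 shifts, so k ≥ 3.
k = 3 works: Jan 14→Kowalski+Pham, Jan 15→Costa, Jan 16→Costa, Jan 17→Kowalski, Jan 18→Pham, Jan 19→Costa+Pham, Jan 20→Zhao, Jan 21→Kowalski+Zhao.
Loads: Costa 3, Kowalski 3, Pham 3, Zhao 2 — all ≤ 3.

3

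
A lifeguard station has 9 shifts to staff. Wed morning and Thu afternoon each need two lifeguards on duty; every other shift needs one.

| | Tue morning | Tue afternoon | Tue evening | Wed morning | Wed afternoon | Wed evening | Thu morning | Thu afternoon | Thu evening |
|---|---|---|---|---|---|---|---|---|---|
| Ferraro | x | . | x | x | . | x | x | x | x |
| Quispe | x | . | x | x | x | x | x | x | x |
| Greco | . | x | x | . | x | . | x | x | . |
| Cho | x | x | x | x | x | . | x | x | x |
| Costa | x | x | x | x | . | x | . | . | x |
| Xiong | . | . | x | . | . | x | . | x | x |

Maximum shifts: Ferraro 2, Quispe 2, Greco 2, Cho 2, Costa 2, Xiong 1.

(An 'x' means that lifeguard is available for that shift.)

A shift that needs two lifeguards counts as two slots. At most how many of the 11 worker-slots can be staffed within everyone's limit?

11

Total capacity across all lifeguards is 2+2+2+2+2+1 = 11, and 11 slots are needed, so at most 11 can be filled.
An assignment achieving 11: Tue morning→Ferraro, Tue afternoon→Greco, Tue evening→Costa, Wed morning→Ferraro+Quispe, Wed afternoon→Quispe, Wed evening→Costa, Thu morning→Greco, Thu afternoon→Cho+Xiong, Thu evening→Cho.
Loads: Ferraro 2/2, Quispe 2/2, Greco 2/2, Cho 2/2, Costa 2/2, Xiong 1/1.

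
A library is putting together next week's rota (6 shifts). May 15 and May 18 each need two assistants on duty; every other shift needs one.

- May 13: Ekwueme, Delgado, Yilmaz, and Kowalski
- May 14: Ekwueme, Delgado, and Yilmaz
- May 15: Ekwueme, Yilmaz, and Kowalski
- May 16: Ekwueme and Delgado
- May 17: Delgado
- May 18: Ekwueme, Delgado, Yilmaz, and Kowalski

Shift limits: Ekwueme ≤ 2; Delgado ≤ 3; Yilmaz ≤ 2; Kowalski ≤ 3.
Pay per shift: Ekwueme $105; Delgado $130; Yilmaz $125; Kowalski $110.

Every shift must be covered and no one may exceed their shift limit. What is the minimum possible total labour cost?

May 17 can only be covered by Delgado, so that assignment is forced.
Picking the cheapest available assistant for each shift independently would cost $875, but that ignores the shift limits.
An optimal schedule: May 13→Kowalski, May 14→Ekwueme, May 15→Kowalski+Yilmaz, May 16→Ekwueme, May 17→Delgado, May 18→Kowalski+Yilmaz.
Total: 110 + 105 + 110 + 125 + 105 + 130 + 110 + 125 = $920.

$920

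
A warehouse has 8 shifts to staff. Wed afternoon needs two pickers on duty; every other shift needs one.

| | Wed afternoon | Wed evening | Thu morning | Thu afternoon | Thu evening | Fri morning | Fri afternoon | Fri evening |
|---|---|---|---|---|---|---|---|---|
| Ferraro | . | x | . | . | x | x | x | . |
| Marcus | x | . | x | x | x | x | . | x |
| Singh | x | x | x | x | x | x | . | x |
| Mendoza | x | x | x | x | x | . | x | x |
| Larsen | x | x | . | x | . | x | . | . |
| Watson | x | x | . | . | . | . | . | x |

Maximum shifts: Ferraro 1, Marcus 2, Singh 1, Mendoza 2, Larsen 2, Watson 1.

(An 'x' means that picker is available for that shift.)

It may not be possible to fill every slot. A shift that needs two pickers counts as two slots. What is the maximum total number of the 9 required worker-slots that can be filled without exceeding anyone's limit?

Total capacity across all pickers is 1+2+1+2+2+1 = 9, and 9 slots are needed, so at most 9 can be filled.
An assignment achieving 9: Wed afternoon→Mendoza+Larsen, Wed evening→Watson, Thu morning→Marcus, Thu afternoon→Marcus, Thu evening→Singh, Fri morning→Larsen, Fri afternoon→Ferraro, Fri evening→Mendoza.
Loads: Ferraro 1/1, Marcus 2/2, Singh 1/1, Mendoza 2/2, Larsen 2/2, Watson 1/1.

9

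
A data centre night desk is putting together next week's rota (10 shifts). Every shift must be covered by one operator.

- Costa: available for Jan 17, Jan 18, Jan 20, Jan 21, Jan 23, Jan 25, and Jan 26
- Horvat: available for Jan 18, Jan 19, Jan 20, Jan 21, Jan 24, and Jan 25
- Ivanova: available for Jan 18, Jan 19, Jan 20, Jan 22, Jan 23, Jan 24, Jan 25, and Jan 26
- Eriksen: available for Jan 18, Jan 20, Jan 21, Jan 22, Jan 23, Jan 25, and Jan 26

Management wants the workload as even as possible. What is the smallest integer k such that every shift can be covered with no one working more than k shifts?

3

With 4 operators and 10 worker-slots to fill, someone must work at least ⌈10/4⌉ = 3 shifts, so k ≥ 3.
k = 3 works: Jan 17→Costa, Jan 18→Horvat, Jan 19→Horvat, Jan 20→Ivanova, Jan 21→Costa, Jan 22→Ivanova, Jan 23→Costa, Jan 24→Horvat, Jan 25→Eriksen, Jan 26→Ivanova.
Loads: Costa 3, Horvat 3, Ivanova 3, Eriksen 1 — all ≤ 3.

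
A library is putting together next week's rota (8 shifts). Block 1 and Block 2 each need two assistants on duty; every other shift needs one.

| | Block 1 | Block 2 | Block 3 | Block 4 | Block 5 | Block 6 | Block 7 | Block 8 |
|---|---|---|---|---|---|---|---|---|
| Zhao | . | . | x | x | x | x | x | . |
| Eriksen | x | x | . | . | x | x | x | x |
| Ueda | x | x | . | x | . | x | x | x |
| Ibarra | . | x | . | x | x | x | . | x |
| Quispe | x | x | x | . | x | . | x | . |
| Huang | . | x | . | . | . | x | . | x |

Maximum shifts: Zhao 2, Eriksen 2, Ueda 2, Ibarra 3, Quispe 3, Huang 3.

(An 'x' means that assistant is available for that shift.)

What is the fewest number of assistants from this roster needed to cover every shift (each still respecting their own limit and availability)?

4

10 slots to fill and no one can take more than 3, so at least ⌈10/3⌉ = 4 assistants are needed.
Zhao, Eriksen, Ibarra, and Quispe alone can cover everything: Block 1→Eriksen+Quispe, Block 2→Ibarra+Quispe, Block 3→Zhao, Block 4→Zhao, Block 5→Ibarra, Block 6→Ibarra, Block 7→Quispe, Block 8→Eriksen.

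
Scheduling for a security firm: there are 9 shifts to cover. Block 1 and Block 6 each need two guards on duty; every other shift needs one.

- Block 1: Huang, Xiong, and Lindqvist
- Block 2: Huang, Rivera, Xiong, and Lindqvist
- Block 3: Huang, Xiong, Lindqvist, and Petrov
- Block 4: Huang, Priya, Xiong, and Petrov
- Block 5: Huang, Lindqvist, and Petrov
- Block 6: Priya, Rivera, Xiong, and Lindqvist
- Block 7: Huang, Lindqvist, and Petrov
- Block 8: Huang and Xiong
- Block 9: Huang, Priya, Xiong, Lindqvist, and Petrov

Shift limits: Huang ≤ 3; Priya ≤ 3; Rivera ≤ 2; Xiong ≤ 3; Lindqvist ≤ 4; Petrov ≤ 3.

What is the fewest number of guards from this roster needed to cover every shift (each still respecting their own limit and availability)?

4

11 slots to fill and no one can take more than 4, so at least ⌈11/4⌉ = 3 guards are needed.
Any 3 guards together have capacity at most 4+3+3 = 10 < 11 slots, so 3 can never suffice.
Huang, Priya, Rivera, and Xiong alone can cover everything: Block 1→Huang+Xiong, Block 2→Rivera, Block 3→Xiong, Block 4→Priya, Block 5→Huang, Block 6→Priya+Rivera, Block 7→Huang, Block 8→Xiong, Block 9→Priya.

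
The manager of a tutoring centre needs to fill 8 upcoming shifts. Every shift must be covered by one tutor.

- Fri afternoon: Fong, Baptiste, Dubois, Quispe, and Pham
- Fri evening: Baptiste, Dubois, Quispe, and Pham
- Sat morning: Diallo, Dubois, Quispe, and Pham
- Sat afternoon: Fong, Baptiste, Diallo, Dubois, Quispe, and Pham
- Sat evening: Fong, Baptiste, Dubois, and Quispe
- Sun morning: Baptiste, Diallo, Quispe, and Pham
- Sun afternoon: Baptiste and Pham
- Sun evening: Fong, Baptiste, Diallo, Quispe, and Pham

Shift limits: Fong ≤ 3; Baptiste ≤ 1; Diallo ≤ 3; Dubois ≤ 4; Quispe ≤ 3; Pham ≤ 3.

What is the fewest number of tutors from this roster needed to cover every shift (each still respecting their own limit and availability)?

3

8 slots to fill and no one can take more than 4, so at least ⌈8/4⌉ = 2 tutors are needed.
Any 2 tutors together have capacity at most 4+3 = 7 < 8 slots, so 2 can never suffice.
Fong, Diallo, and Pham alone can cover everything: Fri afternoon→Fong, Fri evening→Pham, Sat morning→Diallo, Sat afternoon→Fong, Sat evening→Fong, Sun morning→Diallo, Sun afternoon→Pham, Sun evening→Diallo.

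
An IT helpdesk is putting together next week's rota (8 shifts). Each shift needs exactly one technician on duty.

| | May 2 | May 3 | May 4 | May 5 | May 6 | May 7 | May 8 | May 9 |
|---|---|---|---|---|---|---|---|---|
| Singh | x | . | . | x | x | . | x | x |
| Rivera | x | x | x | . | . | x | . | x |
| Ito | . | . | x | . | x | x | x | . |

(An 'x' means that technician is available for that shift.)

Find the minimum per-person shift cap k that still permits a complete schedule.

3

With 3 technicians and 8 worker-slots to fill, someone must work at least ⌈8/3⌉ = 3 shifts, so k ≥ 3.
k = 3 works: May 2→Singh, May 3→Rivera, May 4→Rivera, May 5→Singh, May 6→Singh, May 7→Ito, May 8→Ito, May 9→Rivera.
Loads: Singh 3, Rivera 3, Ito 2 — all ≤ 3.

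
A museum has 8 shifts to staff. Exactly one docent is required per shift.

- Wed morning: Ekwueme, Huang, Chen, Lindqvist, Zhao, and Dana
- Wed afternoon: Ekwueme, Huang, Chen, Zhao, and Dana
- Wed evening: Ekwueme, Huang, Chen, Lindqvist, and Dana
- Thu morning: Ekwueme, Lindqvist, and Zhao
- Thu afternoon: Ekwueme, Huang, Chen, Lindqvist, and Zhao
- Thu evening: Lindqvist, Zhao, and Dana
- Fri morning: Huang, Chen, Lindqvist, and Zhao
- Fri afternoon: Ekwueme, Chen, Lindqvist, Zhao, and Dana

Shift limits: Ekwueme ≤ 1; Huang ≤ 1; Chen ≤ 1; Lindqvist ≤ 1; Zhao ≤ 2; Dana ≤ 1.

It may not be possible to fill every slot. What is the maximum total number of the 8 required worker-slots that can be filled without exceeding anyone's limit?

Total capacity across all docents is 1+1+1+1+2+1 = 7, and 8 slots are needed, so at most 7 can be filled.
An assignment achieving 7: Wed afternoon→Chen, Wed evening→Dana, Thu morning→Ekwueme, Thu afternoon→Zhao, Thu evening→Lindqvist, Fri morning→Huang, Fri afternoon→Zhao.
Loads: Ekwueme 1/1, Huang 1/1, Chen 1/1, Lindqvist 1/1, Zhao 2/2, Dana 1/1.

7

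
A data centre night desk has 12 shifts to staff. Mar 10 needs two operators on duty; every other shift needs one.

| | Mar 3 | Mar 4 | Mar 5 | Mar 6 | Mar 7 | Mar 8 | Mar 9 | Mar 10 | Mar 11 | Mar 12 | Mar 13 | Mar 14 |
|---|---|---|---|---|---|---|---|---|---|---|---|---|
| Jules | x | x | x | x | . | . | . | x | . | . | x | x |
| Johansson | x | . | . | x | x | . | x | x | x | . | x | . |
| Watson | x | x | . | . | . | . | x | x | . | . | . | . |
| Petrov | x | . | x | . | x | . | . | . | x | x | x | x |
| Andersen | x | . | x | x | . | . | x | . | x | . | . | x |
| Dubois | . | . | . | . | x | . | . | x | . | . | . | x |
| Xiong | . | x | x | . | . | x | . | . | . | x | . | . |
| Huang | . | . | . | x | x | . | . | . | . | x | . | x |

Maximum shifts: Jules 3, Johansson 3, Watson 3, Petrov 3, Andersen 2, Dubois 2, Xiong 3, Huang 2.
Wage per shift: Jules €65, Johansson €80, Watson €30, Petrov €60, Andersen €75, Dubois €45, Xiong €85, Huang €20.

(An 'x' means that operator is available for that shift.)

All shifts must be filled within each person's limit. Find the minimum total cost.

Mar 8 can only be covered by Xiong, so that assignment is forced.
Picking the cheapest available operator for each shift independently would cost €510, but that ignores the shift limits.
An optimal schedule: Mar 3→Watson, Mar 4→Watson, Mar 5→Petrov, Mar 6→Huang, Mar 7→Dubois, Mar 8→Xiong, Mar 9→Watson, Mar 10→Dubois+Jules, Mar 11→Petrov, Mar 12→Huang, Mar 13→Petrov, Mar 14→Jules.
Total: 30 + 30 + 60 + 20 + 45 + 85 + 30 + 45 + 65 + 60 + 20 + 60 + 65 = €615.

€615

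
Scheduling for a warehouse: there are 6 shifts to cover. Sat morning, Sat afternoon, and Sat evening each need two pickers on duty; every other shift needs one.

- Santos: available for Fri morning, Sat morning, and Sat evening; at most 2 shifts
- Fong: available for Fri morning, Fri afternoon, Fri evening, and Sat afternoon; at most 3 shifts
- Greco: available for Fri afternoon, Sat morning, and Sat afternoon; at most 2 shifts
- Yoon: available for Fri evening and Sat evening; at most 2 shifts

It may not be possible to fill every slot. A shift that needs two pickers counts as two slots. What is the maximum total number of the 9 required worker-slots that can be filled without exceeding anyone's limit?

9

Total capacity across all pickers is 2+3+2+2 = 9, and 9 slots are needed, so at most 9 can be filled.
An assignment achieving 9: Fri morning→Fong, Fri afternoon→Fong, Fri evening→Yoon, Sat morning→Santos+Greco, Sat afternoon→Fong+Greco, Sat evening→Santos+Yoon.
Loads: Santos 2/2, Fong 3/3, Greco 2/2, Yoon 2/2.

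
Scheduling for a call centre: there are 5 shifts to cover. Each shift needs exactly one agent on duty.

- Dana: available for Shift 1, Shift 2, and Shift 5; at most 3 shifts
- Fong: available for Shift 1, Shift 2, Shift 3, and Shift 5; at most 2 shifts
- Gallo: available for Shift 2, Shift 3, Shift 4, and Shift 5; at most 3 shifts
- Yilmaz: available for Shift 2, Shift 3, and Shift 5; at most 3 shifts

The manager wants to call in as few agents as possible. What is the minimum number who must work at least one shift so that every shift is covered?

2

5 slots to fill and no one can take more than 3, so at least ⌈5/3⌉ = 2 agents are needed.
Dana and Gallo alone can cover everything: Shift 1→Dana, Shift 2→Dana, Shift 3→Gallo, Shift 4→Gallo, Shift 5→Dana.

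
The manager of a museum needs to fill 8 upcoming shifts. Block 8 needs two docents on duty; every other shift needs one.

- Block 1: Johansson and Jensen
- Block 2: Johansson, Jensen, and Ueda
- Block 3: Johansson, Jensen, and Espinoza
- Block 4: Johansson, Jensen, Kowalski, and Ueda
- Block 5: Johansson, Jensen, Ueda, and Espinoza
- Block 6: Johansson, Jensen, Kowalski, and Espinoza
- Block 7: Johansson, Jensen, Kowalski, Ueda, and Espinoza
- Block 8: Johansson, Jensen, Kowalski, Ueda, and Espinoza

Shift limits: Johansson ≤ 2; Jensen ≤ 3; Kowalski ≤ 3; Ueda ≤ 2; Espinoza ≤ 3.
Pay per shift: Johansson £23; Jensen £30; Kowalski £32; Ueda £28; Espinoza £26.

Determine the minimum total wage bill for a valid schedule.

£240

Picking the cheapest available docent for each shift independently would cost £210, but that ignores the shift limits.
An optimal schedule: Block 1→Johansson, Block 2→Johansson, Block 3→Espinoza, Block 4→Ueda, Block 5→Espinoza, Block 6→Espinoza, Block 7→Jensen, Block 8→Ueda+Jensen.
Total: 23 + 23 + 26 + 28 + 26 + 26 + 30 + 28 + 30 = £240.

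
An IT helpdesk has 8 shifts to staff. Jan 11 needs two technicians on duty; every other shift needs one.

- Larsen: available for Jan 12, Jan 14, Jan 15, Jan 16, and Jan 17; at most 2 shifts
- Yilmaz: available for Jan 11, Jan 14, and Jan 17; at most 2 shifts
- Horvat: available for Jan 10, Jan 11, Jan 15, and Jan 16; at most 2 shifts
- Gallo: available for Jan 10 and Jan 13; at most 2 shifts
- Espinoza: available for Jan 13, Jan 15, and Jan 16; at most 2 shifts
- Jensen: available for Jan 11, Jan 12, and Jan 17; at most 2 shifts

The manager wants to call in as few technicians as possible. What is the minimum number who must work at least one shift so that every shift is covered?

9 slots to fill and no one can take more than 2, so at least ⌈9/2⌉ = 5 technicians are needed.
Larsen, Yilmaz, Horvat, Gallo, and Espinoza alone can cover everything: Jan 10→Horvat, Jan 11→Yilmaz+Horvat, Jan 12→Larsen, Jan 13→Gallo, Jan 14→Larsen, Jan 15→Espinoza, Jan 16→Espinoza, Jan 17→Yilmaz.

5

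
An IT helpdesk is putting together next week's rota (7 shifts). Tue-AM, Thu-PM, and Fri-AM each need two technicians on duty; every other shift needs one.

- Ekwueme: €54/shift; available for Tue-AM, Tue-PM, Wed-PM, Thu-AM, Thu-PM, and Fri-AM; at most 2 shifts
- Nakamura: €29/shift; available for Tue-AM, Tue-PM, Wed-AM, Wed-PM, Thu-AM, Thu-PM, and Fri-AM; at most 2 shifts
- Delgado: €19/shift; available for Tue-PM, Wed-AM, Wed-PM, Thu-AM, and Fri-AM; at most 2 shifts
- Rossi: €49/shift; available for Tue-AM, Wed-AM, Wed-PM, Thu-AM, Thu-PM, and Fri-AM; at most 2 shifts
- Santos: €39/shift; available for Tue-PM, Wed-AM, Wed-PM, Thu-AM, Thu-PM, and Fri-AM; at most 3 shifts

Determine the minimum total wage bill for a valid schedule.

Picking the cheapest available technician for each shift independently would cost €270, but that ignores the shift limits.
An optimal schedule: Tue-AM→Nakamura+Rossi, Tue-PM→Delgado, Wed-AM→Delgado, Wed-PM→Nakamura, Thu-AM→Santos, Thu-PM→Santos+Rossi, Fri-AM→Santos+Ekwueme.
Total: 29 + 49 + 19 + 19 + 29 + 39 + 39 + 49 + 39 + 54 = €365.

€365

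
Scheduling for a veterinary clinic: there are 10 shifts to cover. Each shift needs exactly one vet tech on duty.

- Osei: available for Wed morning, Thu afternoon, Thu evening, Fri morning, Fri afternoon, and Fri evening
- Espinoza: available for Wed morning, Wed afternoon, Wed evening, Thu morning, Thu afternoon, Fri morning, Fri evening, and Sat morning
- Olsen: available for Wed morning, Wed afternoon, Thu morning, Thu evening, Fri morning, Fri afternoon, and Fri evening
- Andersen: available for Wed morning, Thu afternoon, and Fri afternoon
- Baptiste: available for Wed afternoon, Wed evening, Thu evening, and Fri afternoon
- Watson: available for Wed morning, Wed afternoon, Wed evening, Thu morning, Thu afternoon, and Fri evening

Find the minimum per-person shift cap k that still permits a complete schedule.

2

With 6 vet techs and 10 worker-slots to fill, someone must work at least ⌈10/6⌉ = 2 shifts, so k ≥ 2.
k = 2 works: Wed morning→Watson, Wed afternoon→Olsen, Wed evening→Espinoza, Thu morning→Olsen, Thu afternoon→Andersen, Thu evening→Osei, Fri morning→Osei, Fri afternoon→Andersen, Fri evening→Watson, Sat morning→Espinoza.
Loads: Osei 2, Espinoza 2, Olsen 2, Andersen 2, Baptiste 0, Watson 2 — all ≤ 2.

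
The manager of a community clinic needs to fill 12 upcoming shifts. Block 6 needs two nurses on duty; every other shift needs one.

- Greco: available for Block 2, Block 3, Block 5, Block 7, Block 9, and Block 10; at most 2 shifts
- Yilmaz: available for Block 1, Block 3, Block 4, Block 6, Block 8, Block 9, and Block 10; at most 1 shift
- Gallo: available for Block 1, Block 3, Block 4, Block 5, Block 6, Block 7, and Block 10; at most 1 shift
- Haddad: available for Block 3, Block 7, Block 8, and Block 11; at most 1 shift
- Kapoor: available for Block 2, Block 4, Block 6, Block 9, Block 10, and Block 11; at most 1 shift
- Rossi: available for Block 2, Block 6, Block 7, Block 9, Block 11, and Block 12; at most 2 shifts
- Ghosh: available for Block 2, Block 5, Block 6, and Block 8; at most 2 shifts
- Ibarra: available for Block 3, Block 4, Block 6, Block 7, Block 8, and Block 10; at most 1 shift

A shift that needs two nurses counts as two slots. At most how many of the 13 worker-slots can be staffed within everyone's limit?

Total capacity across all nurses is 2+1+1+1+1+2+2+1 = 11, and 13 slots are needed, so at most 11 can be filled.
An assignment achieving 11: Block 1→Yilmaz, Block 2→Greco, Block 3→Ibarra, Block 4→Gallo, Block 5→Greco, Block 6→Ghosh, Block 7→Rossi, Block 8→Ghosh, Block 9→Kapoor, Block 11→Haddad, Block 12→Rossi.
Loads: Greco 2/2, Yilmaz 1/1, Gallo 1/1, Haddad 1/1, Kapoor 1/1, Rossi 2/2, Ghosh 2/2, Ibarra 1/1.

11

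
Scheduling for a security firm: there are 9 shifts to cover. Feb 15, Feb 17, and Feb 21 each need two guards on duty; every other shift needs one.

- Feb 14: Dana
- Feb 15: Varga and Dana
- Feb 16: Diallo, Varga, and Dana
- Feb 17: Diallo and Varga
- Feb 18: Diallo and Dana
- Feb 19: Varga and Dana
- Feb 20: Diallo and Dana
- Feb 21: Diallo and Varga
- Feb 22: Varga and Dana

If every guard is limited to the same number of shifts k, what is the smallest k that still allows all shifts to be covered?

4

With 3 guards and 12 worker-slots to fill, someone must work at least ⌈12/3⌉ = 4 shifts, so k ≥ 4.
k = 4 works: Feb 14→Dana, Feb 15→Varga+Dana, Feb 16→Dana, Feb 17→Diallo+Varga, Feb 18→Diallo, Feb 19→Varga, Feb 20→Diallo, Feb 21→Diallo+Varga, Feb 22→Dana.
Loads: Diallo 4, Varga 4, Dana 4 — all ≤ 4.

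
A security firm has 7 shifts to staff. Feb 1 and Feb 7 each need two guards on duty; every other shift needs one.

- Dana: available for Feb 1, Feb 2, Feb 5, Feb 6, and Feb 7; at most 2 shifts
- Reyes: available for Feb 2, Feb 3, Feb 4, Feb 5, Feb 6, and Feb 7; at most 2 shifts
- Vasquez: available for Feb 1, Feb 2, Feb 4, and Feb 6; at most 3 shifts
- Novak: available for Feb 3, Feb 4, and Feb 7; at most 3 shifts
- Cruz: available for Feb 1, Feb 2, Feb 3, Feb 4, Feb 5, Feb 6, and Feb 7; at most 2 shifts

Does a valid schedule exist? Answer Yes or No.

Yes

One valid schedule: Feb 1→Dana+Vasquez, Feb 2→Reyes, Feb 3→Reyes, Feb 4→Vasquez, Feb 5→Dana, Feb 6→Vasquez, Feb 7→Novak+Cruz.
Loads: Dana 2/2, Reyes 2/2, Vasquez 3/3, Novak 1/3, Cruz 1/2 — all within limits.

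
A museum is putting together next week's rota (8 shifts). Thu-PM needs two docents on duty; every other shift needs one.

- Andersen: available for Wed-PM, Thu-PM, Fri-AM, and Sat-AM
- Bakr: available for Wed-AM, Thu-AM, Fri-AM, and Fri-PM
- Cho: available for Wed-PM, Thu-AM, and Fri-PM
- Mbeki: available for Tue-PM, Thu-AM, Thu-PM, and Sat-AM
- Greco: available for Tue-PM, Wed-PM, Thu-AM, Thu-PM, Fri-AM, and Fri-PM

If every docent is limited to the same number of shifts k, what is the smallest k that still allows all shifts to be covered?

With 5 docents and 9 worker-slots to fill, someone must work at least ⌈9/5⌉ = 2 shifts, so k ≥ 2.
k = 2 works: Tue-PM→Mbeki, Wed-AM→Bakr, Wed-PM→Andersen, Thu-AM→Cho, Thu-PM→Mbeki+Greco, Fri-AM→Bakr, Fri-PM→Cho, Sat-AM→Andersen.
Loads: Andersen 2, Bakr 2, Cho 2, Mbeki 2, Greco 1 — all ≤ 2.

2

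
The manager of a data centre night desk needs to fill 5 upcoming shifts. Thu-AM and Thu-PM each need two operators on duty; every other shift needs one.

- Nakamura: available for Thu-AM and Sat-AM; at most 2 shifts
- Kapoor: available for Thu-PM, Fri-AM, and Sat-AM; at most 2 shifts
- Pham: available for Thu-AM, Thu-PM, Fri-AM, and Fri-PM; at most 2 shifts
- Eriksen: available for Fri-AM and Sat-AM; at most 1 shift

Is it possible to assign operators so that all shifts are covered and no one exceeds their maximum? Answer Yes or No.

Total capacity is 7 and 7 slots are needed, so capacity alone doesn't rule it out.
Shifts {Thu-AM, Thu-PM, Fri-PM} need 5 worker-slots in total, but the operators available for any of those shifts (Nakamura, Kapoor, and Pham) can supply at most 4 among them. So no valid schedule exists.

No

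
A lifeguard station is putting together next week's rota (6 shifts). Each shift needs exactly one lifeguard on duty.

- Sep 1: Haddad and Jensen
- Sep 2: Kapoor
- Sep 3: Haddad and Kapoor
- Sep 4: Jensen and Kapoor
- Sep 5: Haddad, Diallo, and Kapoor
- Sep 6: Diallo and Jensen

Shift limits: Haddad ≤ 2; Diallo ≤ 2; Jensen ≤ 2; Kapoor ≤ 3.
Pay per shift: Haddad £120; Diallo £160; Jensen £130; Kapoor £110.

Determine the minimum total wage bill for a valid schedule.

£700

Sep 2 can only be covered by Kapoor, so that assignment is forced.
Picking the cheapest available lifeguard for each shift independently would cost £690, but that ignores the shift limits.
An optimal schedule: Sep 1→Haddad, Sep 2→Kapoor, Sep 3→Kapoor, Sep 4→Kapoor, Sep 5→Haddad, Sep 6→Jensen.
Total: 120 + 110 + 110 + 110 + 120 + 130 = £700.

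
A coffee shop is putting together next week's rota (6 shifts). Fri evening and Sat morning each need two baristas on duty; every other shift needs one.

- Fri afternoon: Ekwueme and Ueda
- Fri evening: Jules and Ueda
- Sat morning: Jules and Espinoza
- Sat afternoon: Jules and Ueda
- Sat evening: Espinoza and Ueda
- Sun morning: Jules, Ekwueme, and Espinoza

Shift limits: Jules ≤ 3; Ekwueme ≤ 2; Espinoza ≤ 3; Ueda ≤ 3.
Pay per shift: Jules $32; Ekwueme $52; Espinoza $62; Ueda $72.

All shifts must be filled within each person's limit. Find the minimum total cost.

Fri evening can only be covered by Jules and Ueda, so that assignment is forced.
Sat morning can only be covered by Jules and Espinoza, so that assignment is forced.
Picking the cheapest available barista for each shift independently would cost $376, but that ignores the shift limits.
An optimal schedule: Fri afternoon→Ekwueme, Fri evening→Jules+Ueda, Sat morning→Jules+Espinoza, Sat afternoon→Jules, Sat evening→Espinoza, Sun morning→Ekwueme.
Total: 52 + 32 + 72 + 32 + 62 + 32 + 62 + 52 = $396.

$396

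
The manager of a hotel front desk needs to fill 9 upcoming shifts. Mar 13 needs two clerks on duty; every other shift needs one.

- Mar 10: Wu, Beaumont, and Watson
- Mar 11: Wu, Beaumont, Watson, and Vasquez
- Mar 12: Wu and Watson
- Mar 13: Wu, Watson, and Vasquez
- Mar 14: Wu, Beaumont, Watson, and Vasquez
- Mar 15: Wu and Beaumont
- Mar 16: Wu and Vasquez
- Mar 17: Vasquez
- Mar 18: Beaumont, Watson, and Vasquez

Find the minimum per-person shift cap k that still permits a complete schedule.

With 4 clerks and 10 worker-slots to fill, someone must work at least ⌈10/4⌉ = 3 shifts, so k ≥ 3.
k = 3 works: Mar 10→Beaumont, Mar 11→Beaumont, Mar 12→Wu, Mar 13→Watson+Vasquez, Mar 14→Watson, Mar 15→Wu, Mar 16→Wu, Mar 17→Vasquez, Mar 18→Beaumont.
Loads: Wu 3, Beaumont 3, Watson 2, Vasquez 2 — all ≤ 3.

3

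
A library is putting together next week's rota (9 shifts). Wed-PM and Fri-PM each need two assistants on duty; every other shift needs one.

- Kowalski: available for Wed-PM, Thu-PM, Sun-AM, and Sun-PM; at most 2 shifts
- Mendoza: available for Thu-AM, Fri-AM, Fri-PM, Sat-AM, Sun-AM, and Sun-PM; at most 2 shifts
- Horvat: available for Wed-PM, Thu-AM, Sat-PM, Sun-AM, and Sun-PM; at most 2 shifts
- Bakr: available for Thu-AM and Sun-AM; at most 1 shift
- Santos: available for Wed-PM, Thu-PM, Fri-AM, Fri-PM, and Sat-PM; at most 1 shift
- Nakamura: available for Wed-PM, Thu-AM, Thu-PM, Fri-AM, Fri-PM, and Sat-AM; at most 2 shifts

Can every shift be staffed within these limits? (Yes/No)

No

Total capacity is 2+2+2+1+1+2 = 10 but 11 worker-slots are needed — infeasible.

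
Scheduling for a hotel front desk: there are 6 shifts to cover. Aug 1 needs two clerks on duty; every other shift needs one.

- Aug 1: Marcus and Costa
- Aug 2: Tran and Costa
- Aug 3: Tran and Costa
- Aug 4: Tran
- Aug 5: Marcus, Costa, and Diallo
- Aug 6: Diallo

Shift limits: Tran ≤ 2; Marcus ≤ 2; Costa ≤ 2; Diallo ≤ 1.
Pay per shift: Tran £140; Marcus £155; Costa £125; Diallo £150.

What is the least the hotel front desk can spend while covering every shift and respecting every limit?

£990

Aug 1 can only be covered by Marcus and Costa, so that assignment is forced.
Aug 4 can only be covered by Tran, so that assignment is forced.
Aug 6 can only be covered by Diallo, so that assignment is forced.
Picking the cheapest available clerk for each shift independently would cost £945, but that ignores the shift limits.
An optimal schedule: Aug 1→Marcus+Costa, Aug 2→Tran, Aug 3→Costa, Aug 4→Tran, Aug 5→Marcus, Aug 6→Diallo.
Total: 155 + 125 + 140 + 125 + 140 + 155 + 150 = £990.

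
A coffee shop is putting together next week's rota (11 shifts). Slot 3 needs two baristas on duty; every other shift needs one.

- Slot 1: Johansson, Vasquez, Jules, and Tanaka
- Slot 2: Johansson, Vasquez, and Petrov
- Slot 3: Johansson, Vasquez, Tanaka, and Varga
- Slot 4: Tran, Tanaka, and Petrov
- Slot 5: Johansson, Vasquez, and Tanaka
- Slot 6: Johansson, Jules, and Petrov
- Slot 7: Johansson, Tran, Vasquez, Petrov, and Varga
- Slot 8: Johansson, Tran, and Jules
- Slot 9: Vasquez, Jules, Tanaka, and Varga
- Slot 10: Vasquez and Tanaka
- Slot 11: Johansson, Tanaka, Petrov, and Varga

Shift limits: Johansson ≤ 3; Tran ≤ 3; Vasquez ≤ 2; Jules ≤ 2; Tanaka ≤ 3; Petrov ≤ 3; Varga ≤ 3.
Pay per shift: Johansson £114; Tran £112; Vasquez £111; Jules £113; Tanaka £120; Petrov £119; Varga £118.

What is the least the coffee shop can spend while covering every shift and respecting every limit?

£1362

Picking the cheapest available barista for each shift independently would cost £1342, but that ignores the shift limits.
An optimal schedule: Slot 1→Jules, Slot 2→Vasquez, Slot 3→Johansson+Varga, Slot 4→Tran, Slot 5→Johansson, Slot 6→Jules, Slot 7→Tran, Slot 8→Tran, Slot 9→Varga, Slot 10→Vasquez, Slot 11→Johansson.
Total: 113 + 111 + 114 + 118 + 112 + 114 + 113 + 112 + 112 + 118 + 111 + 114 = £1362.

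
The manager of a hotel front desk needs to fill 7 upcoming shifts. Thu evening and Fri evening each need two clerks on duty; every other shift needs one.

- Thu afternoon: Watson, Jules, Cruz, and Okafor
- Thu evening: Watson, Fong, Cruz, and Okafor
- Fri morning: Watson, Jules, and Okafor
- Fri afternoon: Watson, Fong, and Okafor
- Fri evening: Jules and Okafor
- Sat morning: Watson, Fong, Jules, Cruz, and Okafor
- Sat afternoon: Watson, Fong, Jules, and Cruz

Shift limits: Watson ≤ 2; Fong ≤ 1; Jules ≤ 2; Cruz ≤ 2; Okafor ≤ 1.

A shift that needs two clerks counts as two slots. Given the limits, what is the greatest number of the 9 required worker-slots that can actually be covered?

8

Total capacity across all clerks is 2+1+2+2+1 = 8, and 9 slots are needed, so at most 8 can be filled.
An assignment achieving 8: Thu afternoon→Jules, Thu evening→Fong+Cruz, Fri morning→Watson, Fri afternoon→Watson, Fri evening→Jules+Okafor, Sat afternoon→Cruz.
Loads: Watson 2/2, Fong 1/1, Jules 2/2, Cruz 2/2, Okafor 1/1.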